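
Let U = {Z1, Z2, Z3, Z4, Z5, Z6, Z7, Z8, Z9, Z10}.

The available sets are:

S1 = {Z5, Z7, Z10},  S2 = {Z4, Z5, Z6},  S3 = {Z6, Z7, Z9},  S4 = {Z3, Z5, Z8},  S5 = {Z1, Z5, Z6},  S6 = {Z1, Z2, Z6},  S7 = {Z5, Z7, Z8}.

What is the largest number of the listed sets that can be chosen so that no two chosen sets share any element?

S4, S6 are pairwise disjoint (S4={Z3,Z5,Z8}; S6={Z1,Z2,Z6}).
Every remaining set overlaps one of these, and no 3 of the listed sets are pairwise disjoint, so 2 is the maximum.

2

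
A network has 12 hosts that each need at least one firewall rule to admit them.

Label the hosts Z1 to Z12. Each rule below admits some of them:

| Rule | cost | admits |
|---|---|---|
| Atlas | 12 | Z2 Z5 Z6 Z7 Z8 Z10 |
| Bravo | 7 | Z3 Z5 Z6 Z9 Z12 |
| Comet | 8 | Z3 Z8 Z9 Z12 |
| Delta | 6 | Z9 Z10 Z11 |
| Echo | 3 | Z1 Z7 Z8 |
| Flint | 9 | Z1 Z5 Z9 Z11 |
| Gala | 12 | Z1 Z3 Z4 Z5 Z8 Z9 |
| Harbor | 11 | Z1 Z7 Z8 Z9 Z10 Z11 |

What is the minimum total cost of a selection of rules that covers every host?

37

Atlas, Bravo, Delta, Gala together cover every host (Atlas ∪ Bravo ∪ Delta ∪ Gala = {Z1, Z2, Z3, Z4, Z5, Z6, Z7, Z8, Z9, Z10, Z11, Z12}); total cost 12 + 7 + 6 + 12 = 37.
The greedy pick Echo, Bravo, Delta, Atlas, Gala costs 40; no covering selection beats 37.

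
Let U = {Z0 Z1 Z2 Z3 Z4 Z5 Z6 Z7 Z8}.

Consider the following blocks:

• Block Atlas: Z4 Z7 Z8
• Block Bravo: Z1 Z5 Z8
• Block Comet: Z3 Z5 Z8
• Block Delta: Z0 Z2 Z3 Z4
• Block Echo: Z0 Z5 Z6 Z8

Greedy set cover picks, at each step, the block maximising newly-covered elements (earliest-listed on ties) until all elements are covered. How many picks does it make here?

Greedy: pick Delta (covers 4 new) → pick Bravo (covers 3 new) → pick Atlas (covers 1 new) → pick Echo (covers 1 new). Total picks: 4.

4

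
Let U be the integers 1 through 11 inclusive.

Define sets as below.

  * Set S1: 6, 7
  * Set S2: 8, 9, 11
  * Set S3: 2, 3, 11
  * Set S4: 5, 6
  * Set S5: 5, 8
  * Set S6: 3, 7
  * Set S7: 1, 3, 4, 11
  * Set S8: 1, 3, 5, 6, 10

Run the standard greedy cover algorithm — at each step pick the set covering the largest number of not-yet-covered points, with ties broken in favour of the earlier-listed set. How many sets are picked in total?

Greedy: pick S8 (covers 5 new) → pick S2 (covers 3 new) → pick S1 (covers 1 new) → pick S3 (covers 1 new) → pick S7 (covers 1 new). Total picks: 5.

5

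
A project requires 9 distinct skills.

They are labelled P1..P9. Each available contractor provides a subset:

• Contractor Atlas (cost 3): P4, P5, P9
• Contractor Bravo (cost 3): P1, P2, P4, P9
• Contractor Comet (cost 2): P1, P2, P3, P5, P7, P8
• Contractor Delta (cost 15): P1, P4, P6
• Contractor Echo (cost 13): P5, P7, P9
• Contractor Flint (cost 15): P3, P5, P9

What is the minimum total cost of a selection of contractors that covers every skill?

20

Bravo, Comet, Delta together cover every skill (Bravo ∪ Comet ∪ Delta = {P1, P2, P3, P4, P5, P6, P7, P8, P9}); total cost 3 + 2 + 15 = 20.
No covering selection has total cost below 20.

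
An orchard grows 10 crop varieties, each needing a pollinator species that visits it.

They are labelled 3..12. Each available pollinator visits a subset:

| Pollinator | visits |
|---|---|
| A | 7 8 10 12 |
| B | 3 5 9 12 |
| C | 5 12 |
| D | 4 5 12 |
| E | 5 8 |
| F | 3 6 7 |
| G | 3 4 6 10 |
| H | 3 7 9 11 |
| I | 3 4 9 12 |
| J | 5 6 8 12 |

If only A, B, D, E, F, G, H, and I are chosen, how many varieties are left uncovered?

Union of A, B, D, E, F, G, H, I = {3, 4, 5, 6, 7, 8, 9, 10, 11, 12} — that's every variety, so 0 are uncovered.

0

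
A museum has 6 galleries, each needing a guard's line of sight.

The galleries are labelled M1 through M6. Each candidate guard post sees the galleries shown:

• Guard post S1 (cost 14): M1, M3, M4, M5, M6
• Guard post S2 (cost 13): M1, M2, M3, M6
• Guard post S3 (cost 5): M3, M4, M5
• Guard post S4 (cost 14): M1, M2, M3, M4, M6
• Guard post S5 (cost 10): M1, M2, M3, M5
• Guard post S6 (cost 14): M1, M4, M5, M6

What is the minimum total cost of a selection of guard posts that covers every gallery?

18

S2, S3 together cover every gallery (S2 ∪ S3 = {M1, M2, M3, M4, M5, M6}); total cost 13 + 5 = 18.
No covering selection has total cost below 18.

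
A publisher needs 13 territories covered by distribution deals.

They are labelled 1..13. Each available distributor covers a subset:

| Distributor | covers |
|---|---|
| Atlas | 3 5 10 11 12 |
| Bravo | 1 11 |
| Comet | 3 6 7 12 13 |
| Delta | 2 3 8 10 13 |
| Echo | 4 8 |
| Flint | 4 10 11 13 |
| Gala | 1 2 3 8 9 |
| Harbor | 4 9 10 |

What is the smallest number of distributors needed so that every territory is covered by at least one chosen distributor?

Atlas and Comet and Gala and Harbor together: Atlas ∪ Comet ∪ Gala ∪ Harbor = {1, 2, 3, 4, 5, 6, 7, 8, 9, 10, 11, 12, 13} — every territory is covered.
No 3 of the 8 distributors cover everything (all 56 combinations miss at least one territory), so 4 is optimal.

4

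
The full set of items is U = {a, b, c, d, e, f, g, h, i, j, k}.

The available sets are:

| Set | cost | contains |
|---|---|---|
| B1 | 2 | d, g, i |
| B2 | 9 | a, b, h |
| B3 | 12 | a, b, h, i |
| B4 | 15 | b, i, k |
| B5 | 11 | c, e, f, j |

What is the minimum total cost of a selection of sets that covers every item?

37

B1, B2, B4, B5 together cover every item (B1 ∪ B2 ∪ B4 ∪ B5 = {a, b, c, d, e, f, g, h, i, j, k}); total cost 2 + 9 + 15 + 11 = 37.
No covering selection has total cost below 37.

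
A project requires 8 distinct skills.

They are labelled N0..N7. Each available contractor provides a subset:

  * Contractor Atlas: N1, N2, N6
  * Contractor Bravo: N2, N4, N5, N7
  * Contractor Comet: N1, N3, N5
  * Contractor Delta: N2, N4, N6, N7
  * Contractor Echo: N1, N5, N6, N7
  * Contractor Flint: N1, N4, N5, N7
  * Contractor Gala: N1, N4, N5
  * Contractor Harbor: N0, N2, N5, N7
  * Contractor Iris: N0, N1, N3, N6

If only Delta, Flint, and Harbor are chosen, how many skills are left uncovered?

1

Union of Delta, Flint, Harbor = {N0, N1, N2, N4, N5, N6, N7}.
Not covered: N3 — 1 skill.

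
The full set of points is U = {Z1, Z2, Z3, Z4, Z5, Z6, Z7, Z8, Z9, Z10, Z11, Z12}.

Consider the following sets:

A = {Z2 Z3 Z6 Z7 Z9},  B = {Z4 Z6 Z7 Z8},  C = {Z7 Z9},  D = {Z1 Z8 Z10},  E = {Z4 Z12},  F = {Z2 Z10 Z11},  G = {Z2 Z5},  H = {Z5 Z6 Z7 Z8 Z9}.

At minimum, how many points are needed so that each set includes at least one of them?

T = {Z2, Z7, Z10, Z12} meets every set (each contains at least one member of T), and |T| = 4.
The sets C, D, E, G are pairwise disjoint, so any hitting set needs a separate point for each — at least 4. Hence 4 is optimal.

4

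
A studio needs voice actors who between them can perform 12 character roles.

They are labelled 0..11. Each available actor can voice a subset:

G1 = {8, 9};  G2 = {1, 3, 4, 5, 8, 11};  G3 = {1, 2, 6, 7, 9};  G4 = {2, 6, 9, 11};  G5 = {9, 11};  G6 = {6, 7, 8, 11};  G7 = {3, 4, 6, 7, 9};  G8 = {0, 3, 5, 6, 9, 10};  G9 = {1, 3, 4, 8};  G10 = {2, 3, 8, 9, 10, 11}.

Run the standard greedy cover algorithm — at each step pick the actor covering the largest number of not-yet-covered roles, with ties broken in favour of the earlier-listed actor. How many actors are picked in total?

3

Greedy: pick G2 (covers 6 new) → pick G3 (covers 4 new) → pick G8 (covers 2 new). Total picks: 3.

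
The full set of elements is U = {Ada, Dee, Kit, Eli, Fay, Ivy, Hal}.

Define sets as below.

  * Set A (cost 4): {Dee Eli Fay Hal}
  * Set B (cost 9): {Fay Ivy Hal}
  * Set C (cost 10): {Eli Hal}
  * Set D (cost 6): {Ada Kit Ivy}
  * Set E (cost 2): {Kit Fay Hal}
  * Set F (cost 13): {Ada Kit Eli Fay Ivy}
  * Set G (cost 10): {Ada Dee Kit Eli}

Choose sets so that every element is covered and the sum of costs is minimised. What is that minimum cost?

A, D together cover every element (A ∪ D = {Ada, Dee, Kit, Eli, Fay, Ivy, Hal}); total cost 4 + 6 = 10.
The greedy pick E, A, D costs 12; no covering selection beats 10.

10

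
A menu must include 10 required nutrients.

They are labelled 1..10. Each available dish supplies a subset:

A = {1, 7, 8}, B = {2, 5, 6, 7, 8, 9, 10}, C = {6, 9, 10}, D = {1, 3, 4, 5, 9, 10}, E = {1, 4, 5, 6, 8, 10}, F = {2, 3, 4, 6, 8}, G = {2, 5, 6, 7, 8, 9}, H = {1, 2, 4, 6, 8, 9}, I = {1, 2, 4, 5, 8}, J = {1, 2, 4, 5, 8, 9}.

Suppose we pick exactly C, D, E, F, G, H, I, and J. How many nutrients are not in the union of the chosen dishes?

0

Union of C, D, E, F, G, H, I, J = {1, 2, 3, 4, 5, 6, 7, 8, 9, 10} — that's every nutrient, so 0 are uncovered.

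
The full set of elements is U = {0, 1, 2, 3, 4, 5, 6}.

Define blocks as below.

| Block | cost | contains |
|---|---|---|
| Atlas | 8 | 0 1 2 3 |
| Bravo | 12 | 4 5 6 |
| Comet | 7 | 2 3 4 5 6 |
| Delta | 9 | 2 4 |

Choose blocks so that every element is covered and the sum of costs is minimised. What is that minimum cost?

Atlas, Comet together cover every element (Atlas ∪ Comet = {0, 1, 2, 3, 4, 5, 6}); total cost 8 + 7 = 15.
No covering selection has total cost below 15.

15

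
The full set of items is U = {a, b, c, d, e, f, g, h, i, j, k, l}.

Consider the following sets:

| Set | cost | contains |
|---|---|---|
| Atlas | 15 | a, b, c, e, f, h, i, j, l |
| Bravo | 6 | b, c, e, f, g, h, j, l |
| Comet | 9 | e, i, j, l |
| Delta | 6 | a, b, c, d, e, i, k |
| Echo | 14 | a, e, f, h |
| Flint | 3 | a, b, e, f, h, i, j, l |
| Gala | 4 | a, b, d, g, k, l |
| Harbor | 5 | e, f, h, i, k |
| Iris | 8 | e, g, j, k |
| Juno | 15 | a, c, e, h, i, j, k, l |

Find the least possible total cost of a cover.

Bravo, Delta together cover every item (Bravo ∪ Delta = {a, b, c, d, e, f, g, h, i, j, k, l}); total cost 6 + 6 = 12.
The greedy pick Flint, Gala, Bravo costs 13; no covering selection beats 12.

12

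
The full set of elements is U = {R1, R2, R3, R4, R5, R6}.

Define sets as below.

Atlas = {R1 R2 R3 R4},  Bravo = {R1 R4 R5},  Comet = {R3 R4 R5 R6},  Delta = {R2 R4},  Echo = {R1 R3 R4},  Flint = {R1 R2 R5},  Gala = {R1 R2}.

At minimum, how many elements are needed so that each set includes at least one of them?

2

Take H = {R2, R4}. Each listed set contains at least one of these, so H is a hitting set of size 2.
The sets Comet, Gala are pairwise disjoint, so any hitting set needs a separate element for each — at least 2. Hence 2 is optimal.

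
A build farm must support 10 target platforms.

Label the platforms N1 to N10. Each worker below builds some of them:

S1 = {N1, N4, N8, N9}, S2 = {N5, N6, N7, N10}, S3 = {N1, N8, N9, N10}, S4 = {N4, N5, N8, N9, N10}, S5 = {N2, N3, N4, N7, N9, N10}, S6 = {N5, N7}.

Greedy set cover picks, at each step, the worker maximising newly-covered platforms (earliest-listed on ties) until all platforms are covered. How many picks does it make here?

3

Greedy: pick S5 (covers 6 new) → pick S1 (covers 2 new) → pick S2 (covers 2 new). Total picks: 3.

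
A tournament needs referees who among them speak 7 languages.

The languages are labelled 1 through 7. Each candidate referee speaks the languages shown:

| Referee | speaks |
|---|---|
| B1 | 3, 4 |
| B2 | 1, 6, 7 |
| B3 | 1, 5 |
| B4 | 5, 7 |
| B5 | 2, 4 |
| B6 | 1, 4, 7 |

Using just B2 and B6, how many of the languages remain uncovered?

Union of B2, B6 = {1, 4, 6, 7}.
Not covered: 2, 3, 5 — 3 languages.

3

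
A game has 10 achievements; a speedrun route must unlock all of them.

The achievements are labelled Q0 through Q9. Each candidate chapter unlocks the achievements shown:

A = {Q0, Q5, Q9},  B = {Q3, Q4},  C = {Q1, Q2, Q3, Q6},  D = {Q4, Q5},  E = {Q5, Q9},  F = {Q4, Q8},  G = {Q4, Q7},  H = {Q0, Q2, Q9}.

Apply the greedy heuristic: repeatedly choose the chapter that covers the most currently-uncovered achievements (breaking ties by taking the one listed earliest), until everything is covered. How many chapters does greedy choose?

4

Greedy: pick C (covers 4 new) → pick A (covers 3 new) → pick F (covers 2 new) → pick G (covers 1 new). Total picks: 4.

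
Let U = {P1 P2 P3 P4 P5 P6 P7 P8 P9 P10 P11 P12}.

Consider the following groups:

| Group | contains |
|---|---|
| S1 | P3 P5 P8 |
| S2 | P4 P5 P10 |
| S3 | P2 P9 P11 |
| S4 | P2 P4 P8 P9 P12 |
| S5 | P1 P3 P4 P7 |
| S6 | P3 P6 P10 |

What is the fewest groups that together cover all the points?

5

S2 and S3 and S4 and S5 and S6 together: S2 ∪ S3 ∪ S4 ∪ S5 ∪ S6 = {P1, P2, P3, P4, P5, P6, P7, P8, P9, P10, P11, P12} — every point is covered.
No 4 of the 6 groups cover everything (all 15 combinations miss at least one point), so 5 is optimal.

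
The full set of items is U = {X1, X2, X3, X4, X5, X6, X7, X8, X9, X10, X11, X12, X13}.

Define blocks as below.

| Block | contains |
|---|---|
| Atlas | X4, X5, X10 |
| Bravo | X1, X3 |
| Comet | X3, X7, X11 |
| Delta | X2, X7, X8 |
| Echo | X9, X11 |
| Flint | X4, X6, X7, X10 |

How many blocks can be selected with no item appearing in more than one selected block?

4

Atlas, Bravo, Delta, Echo are pairwise disjoint (Atlas={X4,X5,X10}; Bravo={X1,X3}; Delta={X2,X7,X8}; Echo={X9,X11}).
Every remaining block overlaps one of these, and no 5 of the listed blocks are pairwise disjoint, so 4 is the maximum.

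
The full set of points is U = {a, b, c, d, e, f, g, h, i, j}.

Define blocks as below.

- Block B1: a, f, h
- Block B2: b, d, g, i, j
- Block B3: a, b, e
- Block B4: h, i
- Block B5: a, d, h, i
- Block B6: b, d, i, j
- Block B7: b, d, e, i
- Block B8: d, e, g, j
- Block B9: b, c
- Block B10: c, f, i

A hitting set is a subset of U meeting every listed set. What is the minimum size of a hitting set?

4

Take T = {c, e, h, i}. Each listed block contains at least one of these, so T is a hitting set of size 4.
No choice of 3 points meets every block, so 4 is the minimum.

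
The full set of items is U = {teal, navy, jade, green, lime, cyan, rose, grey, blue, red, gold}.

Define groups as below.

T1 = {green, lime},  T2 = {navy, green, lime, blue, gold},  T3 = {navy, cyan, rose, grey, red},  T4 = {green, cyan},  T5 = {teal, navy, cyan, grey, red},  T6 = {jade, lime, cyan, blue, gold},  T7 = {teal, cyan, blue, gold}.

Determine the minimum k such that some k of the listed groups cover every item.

4

T1 and T3 and T5 and T6 together: T1 ∪ T3 ∪ T5 ∪ T6 = {teal, navy, jade, green, lime, cyan, rose, grey, blue, red, gold} — every item is covered.
No 3 of the 7 groups cover everything (all 35 combinations miss at least one item), so 4 is optimal.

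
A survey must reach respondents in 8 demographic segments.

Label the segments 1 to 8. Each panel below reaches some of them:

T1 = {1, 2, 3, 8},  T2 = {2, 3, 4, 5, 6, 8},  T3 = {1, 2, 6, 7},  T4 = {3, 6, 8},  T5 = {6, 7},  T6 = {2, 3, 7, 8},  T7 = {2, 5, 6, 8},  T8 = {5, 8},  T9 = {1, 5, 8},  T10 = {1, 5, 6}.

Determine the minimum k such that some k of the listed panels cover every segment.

Take {T2, T3}. Their union is {1, 2, 3, 4, 5, 6, 7, 8}, which is all 8 segments.
No single panel has all 8 segments (the largest, T2, has 6), so 2 is optimal.

2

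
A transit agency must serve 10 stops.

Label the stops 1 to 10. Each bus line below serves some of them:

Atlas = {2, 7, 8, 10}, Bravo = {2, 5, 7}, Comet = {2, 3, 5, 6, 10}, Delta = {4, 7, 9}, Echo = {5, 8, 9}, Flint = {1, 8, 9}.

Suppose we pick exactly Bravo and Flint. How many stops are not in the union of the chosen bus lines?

4

Union of Bravo, Flint = {1, 2, 5, 7, 8, 9}.
Not covered: 3, 4, 6, 10 — 4 stops.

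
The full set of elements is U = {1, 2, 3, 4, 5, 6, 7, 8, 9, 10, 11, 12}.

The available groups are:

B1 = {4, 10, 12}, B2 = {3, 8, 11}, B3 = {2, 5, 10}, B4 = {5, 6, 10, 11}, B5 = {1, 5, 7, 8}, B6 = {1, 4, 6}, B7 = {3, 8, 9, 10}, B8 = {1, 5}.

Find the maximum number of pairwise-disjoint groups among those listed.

B2, B3, B6 are pairwise disjoint (B2={3,8,11}; B3={2,5,10}; B6={1,4,6}).
Every remaining group overlaps one of these, and no 4 of the listed groups are pairwise disjoint, so 3 is the maximum.

3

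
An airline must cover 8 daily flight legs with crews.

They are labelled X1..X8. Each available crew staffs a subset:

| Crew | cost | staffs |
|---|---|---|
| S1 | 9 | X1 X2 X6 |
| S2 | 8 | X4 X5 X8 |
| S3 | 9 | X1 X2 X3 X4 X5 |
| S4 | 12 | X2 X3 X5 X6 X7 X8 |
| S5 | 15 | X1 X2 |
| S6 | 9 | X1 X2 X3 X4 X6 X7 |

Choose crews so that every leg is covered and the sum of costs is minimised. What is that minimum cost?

S2, S6 together cover every leg (S2 ∪ S6 = {X1, X2, X3, X4, X5, X6, X7, X8}); total cost 8 + 9 = 17.
No covering selection has total cost below 17.

17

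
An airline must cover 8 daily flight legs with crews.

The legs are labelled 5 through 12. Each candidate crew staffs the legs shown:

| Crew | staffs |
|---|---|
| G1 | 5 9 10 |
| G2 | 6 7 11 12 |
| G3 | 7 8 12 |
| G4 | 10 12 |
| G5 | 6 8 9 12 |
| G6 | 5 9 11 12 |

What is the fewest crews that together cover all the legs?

3

Take {G1, G2, G3}. Their union is {5, 6, 7, 8, 9, 10, 11, 12}, which is all 8 legs.
No 2 of the 6 crews cover everything (all 15 combinations miss at least one leg), so 3 is optimal.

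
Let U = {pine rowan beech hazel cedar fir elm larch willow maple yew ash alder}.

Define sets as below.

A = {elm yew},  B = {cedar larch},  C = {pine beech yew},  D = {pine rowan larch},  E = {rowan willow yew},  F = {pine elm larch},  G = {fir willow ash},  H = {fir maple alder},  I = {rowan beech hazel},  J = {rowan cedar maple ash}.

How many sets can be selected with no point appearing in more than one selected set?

A, B, H, I are pairwise disjoint (A={elm,yew}; B={cedar,larch}; H={fir,maple,alder}; I={rowan,beech,hazel}).
Every remaining set overlaps one of these, and no 5 of the listed sets are pairwise disjoint, so 4 is the maximum.

4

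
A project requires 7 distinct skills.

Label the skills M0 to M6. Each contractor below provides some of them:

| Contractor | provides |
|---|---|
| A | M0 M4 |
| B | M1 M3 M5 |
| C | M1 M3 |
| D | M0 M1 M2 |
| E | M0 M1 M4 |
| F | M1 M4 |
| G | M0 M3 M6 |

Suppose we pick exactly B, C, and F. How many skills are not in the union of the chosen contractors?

3

Union of B, C, F = {M1, M3, M4, M5}.
Not covered: M0, M2, M6 — 3 skills.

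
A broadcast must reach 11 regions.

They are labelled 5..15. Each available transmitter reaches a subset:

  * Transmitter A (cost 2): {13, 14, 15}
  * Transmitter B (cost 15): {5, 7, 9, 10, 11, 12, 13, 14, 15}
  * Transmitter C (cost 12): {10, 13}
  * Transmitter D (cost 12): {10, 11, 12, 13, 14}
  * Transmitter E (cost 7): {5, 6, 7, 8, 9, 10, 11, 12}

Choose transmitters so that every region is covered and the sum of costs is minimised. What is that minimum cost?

9

A, E together cover every region (A ∪ E = {5, 6, 7, 8, 9, 10, 11, 12, 13, 14, 15}); total cost 2 + 7 = 9.
No covering selection has total cost below 9.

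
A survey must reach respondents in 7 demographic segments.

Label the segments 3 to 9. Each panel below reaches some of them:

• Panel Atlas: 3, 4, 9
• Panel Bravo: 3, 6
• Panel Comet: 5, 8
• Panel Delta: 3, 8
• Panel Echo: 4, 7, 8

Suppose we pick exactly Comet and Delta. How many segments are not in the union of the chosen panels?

4

Union of Comet, Delta = {3, 5, 8}.
Not covered: 4, 6, 7, 9 — 4 segments.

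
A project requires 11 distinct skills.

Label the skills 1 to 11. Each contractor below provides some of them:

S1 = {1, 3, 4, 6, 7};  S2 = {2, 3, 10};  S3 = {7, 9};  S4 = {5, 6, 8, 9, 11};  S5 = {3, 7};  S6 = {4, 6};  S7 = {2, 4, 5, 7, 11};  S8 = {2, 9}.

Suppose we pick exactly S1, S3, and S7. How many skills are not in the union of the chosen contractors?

Union of S1, S3, S7 = {1, 2, 3, 4, 5, 6, 7, 9, 11}.
Not covered: 8, 10 — 2 skills.

2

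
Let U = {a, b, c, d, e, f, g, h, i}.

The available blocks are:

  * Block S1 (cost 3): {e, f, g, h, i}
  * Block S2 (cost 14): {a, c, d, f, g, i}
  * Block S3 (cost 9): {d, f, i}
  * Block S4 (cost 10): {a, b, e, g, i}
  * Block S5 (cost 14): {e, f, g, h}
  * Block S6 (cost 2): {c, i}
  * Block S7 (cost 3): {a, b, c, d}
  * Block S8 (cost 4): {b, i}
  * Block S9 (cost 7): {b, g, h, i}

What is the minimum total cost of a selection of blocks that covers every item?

6

S1, S7 together cover every item (S1 ∪ S7 = {a, b, c, d, e, f, g, h, i}); total cost 3 + 3 = 6.
No covering selection has total cost below 6.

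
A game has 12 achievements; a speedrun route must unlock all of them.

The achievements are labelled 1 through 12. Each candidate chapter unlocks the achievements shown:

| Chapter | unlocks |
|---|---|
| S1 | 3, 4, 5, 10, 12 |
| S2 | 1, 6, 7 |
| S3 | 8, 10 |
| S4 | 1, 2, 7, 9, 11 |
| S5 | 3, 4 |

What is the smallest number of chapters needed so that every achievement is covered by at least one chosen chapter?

4

Take {S1, S2, S3, S4}. Their union is {1, 2, 3, 4, 5, 6, 7, 8, 9, 10, 11, 12}, which is all 12 achievements.
No 3 of the 5 chapters cover everything (all 10 combinations miss at least one achievement), so 4 is optimal.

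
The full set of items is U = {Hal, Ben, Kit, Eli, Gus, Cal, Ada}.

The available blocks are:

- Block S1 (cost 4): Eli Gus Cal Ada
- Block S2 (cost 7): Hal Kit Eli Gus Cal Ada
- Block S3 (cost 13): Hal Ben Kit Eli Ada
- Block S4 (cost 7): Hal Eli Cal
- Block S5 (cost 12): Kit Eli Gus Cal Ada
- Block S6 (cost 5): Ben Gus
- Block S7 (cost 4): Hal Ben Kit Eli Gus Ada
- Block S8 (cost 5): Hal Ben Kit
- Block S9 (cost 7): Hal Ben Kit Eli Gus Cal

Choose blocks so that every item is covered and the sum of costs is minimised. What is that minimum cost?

8

S1, S7 together cover every item (S1 ∪ S7 = {Hal, Ben, Kit, Eli, Gus, Cal, Ada}); total cost 4 + 4 = 8.
No covering selection has total cost below 8.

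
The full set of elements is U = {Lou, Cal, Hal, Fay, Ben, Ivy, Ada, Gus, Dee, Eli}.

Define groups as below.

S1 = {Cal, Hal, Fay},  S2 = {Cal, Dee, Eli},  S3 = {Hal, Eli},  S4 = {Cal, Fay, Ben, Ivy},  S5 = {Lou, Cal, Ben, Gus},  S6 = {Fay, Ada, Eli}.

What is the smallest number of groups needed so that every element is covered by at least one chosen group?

S2 and S3 and S4 and S5 and S6 together: S2 ∪ S3 ∪ S4 ∪ S5 ∪ S6 = {Lou, Cal, Hal, Fay, Ben, Ivy, Ada, Gus, Dee, Eli} — every element is covered.
No 4 of the 6 groups cover everything (all 15 combinations miss at least one element), so 5 is optimal.

5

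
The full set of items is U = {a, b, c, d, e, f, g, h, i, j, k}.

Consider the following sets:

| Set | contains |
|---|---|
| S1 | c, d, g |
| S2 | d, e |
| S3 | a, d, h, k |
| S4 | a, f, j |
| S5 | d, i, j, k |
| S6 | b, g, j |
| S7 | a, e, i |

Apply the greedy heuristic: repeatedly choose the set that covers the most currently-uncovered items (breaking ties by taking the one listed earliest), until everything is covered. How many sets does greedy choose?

Greedy: pick S3 (covers 4 new) → pick S6 (covers 3 new) → pick S7 (covers 2 new) → pick S1 (covers 1 new) → pick S4 (covers 1 new). Total picks: 5.

5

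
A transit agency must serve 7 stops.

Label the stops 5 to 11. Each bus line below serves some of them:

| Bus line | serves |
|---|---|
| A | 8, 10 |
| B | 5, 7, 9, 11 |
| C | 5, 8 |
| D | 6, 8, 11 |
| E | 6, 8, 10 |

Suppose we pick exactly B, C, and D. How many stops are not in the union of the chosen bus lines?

Union of B, C, D = {5, 6, 7, 8, 9, 11}.
Not covered: 10 — 1 stop.

1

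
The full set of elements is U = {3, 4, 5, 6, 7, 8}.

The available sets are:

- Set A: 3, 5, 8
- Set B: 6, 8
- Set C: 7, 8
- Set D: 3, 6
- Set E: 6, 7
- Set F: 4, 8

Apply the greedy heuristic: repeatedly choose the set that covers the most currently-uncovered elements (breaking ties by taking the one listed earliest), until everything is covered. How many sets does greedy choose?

3

Greedy: pick A (covers 3 new) → pick E (covers 2 new) → pick F (covers 1 new). Total picks: 3.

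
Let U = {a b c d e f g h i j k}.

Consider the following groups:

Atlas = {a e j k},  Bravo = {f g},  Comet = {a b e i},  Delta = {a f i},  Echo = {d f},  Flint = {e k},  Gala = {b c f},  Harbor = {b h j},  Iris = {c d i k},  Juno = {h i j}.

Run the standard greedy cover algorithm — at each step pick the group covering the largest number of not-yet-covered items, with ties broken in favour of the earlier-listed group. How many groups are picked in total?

Greedy: pick Atlas (covers 4 new) → pick Gala (covers 3 new) → pick Iris (covers 2 new) → pick Bravo (covers 1 new) → pick Harbor (covers 1 new). Total picks: 5.
(The true minimum cover uses only 4 groups, so greedy is not optimal here.)

5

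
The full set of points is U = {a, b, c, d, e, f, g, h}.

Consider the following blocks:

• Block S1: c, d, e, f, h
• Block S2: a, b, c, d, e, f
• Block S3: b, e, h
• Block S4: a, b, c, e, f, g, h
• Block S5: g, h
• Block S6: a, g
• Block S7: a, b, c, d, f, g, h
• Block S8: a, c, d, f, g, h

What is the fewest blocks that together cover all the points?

S2 and S5 cover everything between them: the union {a, b, c, d, e, f, g, h} is all of U.
No single block has all 8 points (the largest, S4, has 7), so 2 is optimal.

2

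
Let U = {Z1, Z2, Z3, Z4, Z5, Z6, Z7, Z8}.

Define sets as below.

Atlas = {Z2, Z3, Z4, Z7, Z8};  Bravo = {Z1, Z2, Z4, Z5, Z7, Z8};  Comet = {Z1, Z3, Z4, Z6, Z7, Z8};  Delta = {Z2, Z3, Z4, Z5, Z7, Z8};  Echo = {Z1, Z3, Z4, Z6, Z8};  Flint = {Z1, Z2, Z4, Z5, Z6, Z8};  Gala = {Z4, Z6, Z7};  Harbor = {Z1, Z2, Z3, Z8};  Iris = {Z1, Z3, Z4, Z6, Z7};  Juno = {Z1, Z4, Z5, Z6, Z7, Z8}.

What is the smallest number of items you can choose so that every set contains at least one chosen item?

H = {Z3, Z4} meets every set (each contains at least one member of H), and |H| = 2.
The sets Gala, Harbor are pairwise disjoint, so any hitting set needs a separate item for each — at least 2. Hence 2 is optimal.

2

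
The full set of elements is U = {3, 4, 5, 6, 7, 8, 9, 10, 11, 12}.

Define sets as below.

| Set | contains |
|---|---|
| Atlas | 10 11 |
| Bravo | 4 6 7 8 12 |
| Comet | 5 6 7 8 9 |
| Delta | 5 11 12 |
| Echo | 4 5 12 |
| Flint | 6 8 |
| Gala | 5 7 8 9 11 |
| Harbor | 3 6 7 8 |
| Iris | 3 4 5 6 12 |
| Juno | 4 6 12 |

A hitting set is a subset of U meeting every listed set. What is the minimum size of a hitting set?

Take H = {8, 11, 12}. Each listed set contains at least one of these, so H is a hitting set of size 3.
The sets Atlas, Echo, Harbor are pairwise disjoint, so any hitting set needs a separate element for each — at least 3. Hence 3 is optimal.

3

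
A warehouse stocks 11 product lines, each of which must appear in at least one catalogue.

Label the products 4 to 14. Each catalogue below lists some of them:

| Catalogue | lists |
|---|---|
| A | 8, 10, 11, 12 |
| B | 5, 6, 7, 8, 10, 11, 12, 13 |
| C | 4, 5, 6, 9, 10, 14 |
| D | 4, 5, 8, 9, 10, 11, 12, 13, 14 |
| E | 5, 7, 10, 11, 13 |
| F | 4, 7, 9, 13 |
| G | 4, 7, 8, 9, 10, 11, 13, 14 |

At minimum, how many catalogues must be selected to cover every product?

2

B and D together: B ∪ D = {4, 5, 6, 7, 8, 9, 10, 11, 12, 13, 14} — every product is covered.
No single catalogue has all 11 products (the largest, D, has 9), so 2 is optimal.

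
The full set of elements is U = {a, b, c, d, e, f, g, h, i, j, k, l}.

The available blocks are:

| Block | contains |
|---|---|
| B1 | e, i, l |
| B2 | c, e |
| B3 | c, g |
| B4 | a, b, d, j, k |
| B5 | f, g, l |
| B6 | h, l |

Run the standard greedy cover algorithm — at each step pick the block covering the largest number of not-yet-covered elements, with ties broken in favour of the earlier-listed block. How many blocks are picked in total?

Greedy: pick B4 (covers 5 new) → pick B1 (covers 3 new) → pick B3 (covers 2 new) → pick B5 (covers 1 new) → pick B6 (covers 1 new). Total picks: 5.

5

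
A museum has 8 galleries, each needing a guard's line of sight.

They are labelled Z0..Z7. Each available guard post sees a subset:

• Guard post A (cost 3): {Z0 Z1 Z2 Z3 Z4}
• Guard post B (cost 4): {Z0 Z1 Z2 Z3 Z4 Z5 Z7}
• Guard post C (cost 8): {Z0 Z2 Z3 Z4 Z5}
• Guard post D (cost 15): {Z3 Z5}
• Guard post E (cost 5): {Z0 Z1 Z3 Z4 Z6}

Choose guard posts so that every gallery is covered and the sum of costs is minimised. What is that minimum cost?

9

B, E together cover every gallery (B ∪ E = {Z0, Z1, Z2, Z3, Z4, Z5, Z6, Z7}); total cost 4 + 5 = 9.
No covering selection has total cost below 9.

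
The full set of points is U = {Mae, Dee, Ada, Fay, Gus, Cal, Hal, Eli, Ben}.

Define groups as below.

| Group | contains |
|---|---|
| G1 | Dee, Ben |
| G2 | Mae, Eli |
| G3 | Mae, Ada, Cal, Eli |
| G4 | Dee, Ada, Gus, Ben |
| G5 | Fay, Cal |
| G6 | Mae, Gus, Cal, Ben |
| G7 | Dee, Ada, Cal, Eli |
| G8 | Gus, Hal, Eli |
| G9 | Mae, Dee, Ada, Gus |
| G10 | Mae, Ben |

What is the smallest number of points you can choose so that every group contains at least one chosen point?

H = {Mae, Dee, Fay, Hal} meets every group (each contains at least one member of H), and |H| = 4.
No choice of 3 points meets every group, so 4 is the minimum.

4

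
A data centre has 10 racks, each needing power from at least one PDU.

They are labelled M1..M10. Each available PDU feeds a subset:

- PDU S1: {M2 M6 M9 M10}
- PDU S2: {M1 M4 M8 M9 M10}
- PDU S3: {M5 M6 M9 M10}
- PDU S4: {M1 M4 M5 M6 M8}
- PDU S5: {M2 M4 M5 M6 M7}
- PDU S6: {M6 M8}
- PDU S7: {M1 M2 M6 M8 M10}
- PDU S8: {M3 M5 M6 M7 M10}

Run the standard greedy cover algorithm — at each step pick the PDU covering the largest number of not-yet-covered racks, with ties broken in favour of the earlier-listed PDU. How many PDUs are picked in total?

Greedy: pick S2 (covers 5 new) → pick S5 (covers 4 new) → pick S8 (covers 1 new). Total picks: 3.

3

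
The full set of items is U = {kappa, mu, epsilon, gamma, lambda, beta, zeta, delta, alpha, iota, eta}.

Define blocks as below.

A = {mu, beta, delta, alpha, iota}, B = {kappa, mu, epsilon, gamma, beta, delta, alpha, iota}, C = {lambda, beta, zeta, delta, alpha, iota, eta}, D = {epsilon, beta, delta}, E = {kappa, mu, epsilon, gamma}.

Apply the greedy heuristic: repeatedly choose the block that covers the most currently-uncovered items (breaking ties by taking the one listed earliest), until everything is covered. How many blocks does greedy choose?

2

Greedy: pick B (covers 8 new) → pick C (covers 3 new). Total picks: 2.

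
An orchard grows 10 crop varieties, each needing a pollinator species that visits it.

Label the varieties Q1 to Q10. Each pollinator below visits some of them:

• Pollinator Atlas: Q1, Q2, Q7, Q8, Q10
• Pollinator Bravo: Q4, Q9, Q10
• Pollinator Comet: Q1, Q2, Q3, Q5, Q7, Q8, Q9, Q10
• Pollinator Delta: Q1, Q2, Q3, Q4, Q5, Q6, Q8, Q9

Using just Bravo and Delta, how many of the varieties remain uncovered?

Union of Bravo, Delta = {Q1, Q2, Q3, Q4, Q5, Q6, Q8, Q9, Q10}.
Not covered: Q7 — 1 variety.

1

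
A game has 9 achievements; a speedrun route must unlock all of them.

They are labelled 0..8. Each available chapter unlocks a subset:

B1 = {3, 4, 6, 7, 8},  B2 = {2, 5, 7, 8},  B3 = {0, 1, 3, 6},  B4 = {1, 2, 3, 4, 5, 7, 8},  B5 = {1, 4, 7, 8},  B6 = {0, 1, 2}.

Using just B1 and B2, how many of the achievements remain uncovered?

2

Union of B1, B2 = {2, 3, 4, 5, 6, 7, 8}.
Not covered: 0, 1 — 2 achievements.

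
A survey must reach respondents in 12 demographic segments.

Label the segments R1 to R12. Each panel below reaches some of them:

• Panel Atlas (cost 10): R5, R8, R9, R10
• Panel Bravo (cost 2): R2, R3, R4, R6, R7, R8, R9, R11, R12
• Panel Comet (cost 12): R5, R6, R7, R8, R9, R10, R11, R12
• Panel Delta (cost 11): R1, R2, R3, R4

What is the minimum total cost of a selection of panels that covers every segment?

23

Comet, Delta together cover every segment (Comet ∪ Delta = {R1, R2, R3, R4, R5, R6, R7, R8, R9, R10, R11, R12}); total cost 12 + 11 = 23.
No covering selection has total cost below 23.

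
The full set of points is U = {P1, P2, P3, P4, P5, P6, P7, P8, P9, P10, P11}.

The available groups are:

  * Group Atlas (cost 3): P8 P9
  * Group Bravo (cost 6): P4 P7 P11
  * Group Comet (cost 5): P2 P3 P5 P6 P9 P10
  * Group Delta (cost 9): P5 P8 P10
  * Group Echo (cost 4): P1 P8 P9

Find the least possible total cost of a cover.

Bravo, Comet, Echo together cover every point (Bravo ∪ Comet ∪ Echo = {P1, P2, P3, P4, P5, P6, P7, P8, P9, P10, P11}); total cost 6 + 5 + 4 = 15.
No covering selection has total cost below 15.

15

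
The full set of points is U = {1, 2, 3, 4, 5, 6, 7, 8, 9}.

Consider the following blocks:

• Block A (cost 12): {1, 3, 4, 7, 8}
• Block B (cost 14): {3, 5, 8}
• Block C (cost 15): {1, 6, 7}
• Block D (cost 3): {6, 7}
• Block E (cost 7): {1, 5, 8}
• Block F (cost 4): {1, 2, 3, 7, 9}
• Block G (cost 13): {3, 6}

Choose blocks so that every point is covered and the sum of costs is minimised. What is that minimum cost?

26

A, D, E, F together cover every point (A ∪ D ∪ E ∪ F = {1, 2, 3, 4, 5, 6, 7, 8, 9}); total cost 12 + 3 + 7 + 4 = 26.
No covering selection has total cost below 26.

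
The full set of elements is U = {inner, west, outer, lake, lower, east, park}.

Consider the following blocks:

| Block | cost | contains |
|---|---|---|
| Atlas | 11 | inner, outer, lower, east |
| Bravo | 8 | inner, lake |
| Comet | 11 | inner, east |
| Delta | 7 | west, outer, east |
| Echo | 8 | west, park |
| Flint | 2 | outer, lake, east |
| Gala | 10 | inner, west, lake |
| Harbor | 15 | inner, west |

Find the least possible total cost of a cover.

21

Atlas, Echo, Flint together cover every element (Atlas ∪ Echo ∪ Flint = {inner, west, outer, lake, lower, east, park}); total cost 11 + 8 + 2 = 21.
No covering selection has total cost below 21.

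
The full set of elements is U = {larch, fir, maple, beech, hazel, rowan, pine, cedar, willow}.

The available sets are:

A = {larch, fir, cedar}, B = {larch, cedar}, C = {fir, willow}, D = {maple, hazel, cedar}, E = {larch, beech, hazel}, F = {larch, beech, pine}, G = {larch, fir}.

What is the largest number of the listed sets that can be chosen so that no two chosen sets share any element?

3

C, D, F are pairwise disjoint (C={fir,willow}; D={maple,hazel,cedar}; F={larch,beech,pine}).
Every remaining set overlaps one of these, and no 4 of the listed sets are pairwise disjoint, so 3 is the maximum.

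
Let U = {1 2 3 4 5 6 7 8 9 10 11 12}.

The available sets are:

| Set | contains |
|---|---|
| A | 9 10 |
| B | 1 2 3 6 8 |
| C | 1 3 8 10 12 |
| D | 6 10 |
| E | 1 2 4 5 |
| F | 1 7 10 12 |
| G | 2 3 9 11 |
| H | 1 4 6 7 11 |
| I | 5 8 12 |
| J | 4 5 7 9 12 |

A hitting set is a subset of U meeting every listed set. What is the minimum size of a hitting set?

4

Take T = {2, 10, 11, 12}. Each listed set contains at least one of these, so T is a hitting set of size 4.
No choice of 3 elements meets every set, so 4 is the minimum.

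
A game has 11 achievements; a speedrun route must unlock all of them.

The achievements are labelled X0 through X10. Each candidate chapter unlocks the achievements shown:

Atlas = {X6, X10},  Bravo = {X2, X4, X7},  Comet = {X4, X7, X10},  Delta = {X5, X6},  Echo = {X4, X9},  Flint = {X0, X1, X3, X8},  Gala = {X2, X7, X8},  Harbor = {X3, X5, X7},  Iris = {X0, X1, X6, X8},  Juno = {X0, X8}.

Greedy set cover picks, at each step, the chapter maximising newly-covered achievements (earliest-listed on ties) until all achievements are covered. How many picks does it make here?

Greedy: pick Flint (covers 4 new) → pick Bravo (covers 3 new) → pick Atlas (covers 2 new) → pick Delta (covers 1 new) → pick Echo (covers 1 new). Total picks: 5.

5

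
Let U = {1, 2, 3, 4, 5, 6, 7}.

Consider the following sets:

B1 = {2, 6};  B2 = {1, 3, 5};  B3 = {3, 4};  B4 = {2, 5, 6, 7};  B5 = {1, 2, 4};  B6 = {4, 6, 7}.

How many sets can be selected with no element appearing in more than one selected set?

2

B1, B2 are pairwise disjoint (B1={2,6}; B2={1,3,5}).
Every remaining set overlaps one of these, and no 3 of the listed sets are pairwise disjoint, so 2 is the maximum.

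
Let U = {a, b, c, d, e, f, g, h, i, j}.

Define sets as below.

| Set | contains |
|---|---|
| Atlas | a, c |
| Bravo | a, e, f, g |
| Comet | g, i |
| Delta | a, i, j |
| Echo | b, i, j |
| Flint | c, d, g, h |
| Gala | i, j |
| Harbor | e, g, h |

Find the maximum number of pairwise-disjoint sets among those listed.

3

Atlas, Gala, Harbor are pairwise disjoint (Atlas={a,c}; Gala={i,j}; Harbor={e,g,h}).
Every remaining set overlaps one of these, and no 4 of the listed sets are pairwise disjoint, so 3 is the maximum.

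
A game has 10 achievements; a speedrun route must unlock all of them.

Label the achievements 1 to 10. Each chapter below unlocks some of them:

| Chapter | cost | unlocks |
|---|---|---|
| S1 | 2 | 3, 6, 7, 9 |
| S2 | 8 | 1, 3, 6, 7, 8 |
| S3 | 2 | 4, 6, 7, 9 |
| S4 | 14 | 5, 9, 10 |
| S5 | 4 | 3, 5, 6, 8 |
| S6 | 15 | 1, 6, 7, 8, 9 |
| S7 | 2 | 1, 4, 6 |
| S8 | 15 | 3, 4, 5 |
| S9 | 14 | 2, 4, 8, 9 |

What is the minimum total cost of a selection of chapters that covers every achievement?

S1, S4, S7, S9 together cover every achievement (S1 ∪ S4 ∪ S7 ∪ S9 = {1, 2, 3, 4, 5, 6, 7, 8, 9, 10}); total cost 2 + 14 + 2 + 14 = 32.
The greedy pick S1, S7, S5, S4, S9 costs 36; no covering selection beats 32.

32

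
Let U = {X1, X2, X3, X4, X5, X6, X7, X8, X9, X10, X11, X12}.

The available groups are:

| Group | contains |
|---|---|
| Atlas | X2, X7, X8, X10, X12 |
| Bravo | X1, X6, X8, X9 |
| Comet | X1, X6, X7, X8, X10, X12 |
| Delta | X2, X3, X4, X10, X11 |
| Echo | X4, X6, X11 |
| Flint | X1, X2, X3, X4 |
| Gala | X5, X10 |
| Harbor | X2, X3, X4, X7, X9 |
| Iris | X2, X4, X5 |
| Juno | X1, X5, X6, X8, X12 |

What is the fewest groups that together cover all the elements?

Delta and Harbor and Juno together: Delta ∪ Harbor ∪ Juno = {X1, X2, X3, X4, X5, X6, X7, X8, X9, X10, X11, X12} — every element is covered.
No 2 of the 10 groups cover everything (all 45 combinations miss at least one element), so 3 is optimal.

3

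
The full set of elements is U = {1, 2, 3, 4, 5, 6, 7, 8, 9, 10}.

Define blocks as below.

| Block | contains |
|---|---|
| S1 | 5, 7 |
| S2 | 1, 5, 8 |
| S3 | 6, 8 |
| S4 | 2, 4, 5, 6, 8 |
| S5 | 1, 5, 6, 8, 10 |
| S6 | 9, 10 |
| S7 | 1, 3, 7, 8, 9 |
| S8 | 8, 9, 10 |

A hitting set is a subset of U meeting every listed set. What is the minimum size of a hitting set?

3

The 3 elements {7, 8, 9} hit every block.
The blocks S1, S3, S6 are pairwise disjoint, so any hitting set needs a separate element for each — at least 3. Hence 3 is optimal.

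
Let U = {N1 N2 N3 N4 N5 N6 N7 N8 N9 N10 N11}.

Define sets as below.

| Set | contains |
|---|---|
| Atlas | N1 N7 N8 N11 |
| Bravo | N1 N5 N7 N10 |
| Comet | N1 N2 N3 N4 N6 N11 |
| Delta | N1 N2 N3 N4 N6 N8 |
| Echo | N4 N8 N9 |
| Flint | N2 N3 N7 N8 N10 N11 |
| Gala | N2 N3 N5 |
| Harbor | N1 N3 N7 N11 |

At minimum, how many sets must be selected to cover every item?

Bravo, Comet, and Echo cover everything between them: the union {N1, N2, N3, N4, N5, N6, N7, N8, N9, N10, N11} is all of U.
Only Echo contains N9, so Echo is forced; the remaining 8 items need at least 2 more sets (each remaining set adds at most 5) — so at least 3 sets are needed, and 3 is optimal.

3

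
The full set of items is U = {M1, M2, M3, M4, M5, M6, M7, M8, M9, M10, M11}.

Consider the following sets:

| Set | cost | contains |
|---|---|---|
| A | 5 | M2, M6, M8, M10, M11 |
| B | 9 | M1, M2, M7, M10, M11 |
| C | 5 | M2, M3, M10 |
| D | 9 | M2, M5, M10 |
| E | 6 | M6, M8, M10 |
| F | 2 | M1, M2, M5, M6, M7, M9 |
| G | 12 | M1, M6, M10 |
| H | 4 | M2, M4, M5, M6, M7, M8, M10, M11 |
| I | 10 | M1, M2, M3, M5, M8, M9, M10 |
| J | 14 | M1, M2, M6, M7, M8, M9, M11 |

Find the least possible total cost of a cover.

C, F, H together cover every item (C ∪ F ∪ H = {M1, M2, M3, M4, M5, M6, M7, M8, M9, M10, M11}); total cost 5 + 2 + 4 = 11.
No covering selection has total cost below 11.

11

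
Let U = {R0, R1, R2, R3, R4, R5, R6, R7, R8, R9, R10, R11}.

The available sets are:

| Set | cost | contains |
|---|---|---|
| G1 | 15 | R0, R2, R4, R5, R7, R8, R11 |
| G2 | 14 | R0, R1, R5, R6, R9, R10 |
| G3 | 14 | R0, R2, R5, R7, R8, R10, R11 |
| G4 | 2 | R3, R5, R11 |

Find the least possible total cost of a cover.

G1, G2, G4 together cover every item (G1 ∪ G2 ∪ G4 = {R0, R1, R2, R3, R4, R5, R6, R7, R8, R9, R10, R11}); total cost 15 + 14 + 2 = 31.
No covering selection has total cost below 31.

31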